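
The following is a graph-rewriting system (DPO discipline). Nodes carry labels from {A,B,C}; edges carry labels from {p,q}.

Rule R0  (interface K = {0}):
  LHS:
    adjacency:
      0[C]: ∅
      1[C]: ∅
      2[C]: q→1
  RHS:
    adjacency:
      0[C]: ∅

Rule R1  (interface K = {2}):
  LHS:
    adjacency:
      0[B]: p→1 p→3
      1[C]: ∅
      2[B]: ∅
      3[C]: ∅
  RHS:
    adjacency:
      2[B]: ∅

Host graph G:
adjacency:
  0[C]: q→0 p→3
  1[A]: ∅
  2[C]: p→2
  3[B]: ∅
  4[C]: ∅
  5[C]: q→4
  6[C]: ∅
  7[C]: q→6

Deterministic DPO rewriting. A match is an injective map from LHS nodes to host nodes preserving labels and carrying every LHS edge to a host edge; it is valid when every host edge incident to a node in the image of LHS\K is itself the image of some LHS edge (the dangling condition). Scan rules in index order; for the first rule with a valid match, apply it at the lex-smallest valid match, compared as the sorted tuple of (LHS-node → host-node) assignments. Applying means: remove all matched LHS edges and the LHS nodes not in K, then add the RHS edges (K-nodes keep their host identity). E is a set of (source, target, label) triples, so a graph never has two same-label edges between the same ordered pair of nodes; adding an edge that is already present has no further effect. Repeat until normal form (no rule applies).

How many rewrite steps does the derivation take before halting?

start.  V:8 E:5  edges: 0-q->0 0-p->3 2-p->2 5-q->4 7-q->6
1. fire R0 via {0↦0, 1↦4, 2↦5}  →  V:6 E:4  edges: 0-q->0 0-p->3 2-p->2 7-q->6
2. fire R0 via {0↦0, 1↦6, 2↦7}  →  V:4 E:3  edges: 0-q->0 0-p->3 2-p->2
final graph: no rule applies after step 2

Answer: 2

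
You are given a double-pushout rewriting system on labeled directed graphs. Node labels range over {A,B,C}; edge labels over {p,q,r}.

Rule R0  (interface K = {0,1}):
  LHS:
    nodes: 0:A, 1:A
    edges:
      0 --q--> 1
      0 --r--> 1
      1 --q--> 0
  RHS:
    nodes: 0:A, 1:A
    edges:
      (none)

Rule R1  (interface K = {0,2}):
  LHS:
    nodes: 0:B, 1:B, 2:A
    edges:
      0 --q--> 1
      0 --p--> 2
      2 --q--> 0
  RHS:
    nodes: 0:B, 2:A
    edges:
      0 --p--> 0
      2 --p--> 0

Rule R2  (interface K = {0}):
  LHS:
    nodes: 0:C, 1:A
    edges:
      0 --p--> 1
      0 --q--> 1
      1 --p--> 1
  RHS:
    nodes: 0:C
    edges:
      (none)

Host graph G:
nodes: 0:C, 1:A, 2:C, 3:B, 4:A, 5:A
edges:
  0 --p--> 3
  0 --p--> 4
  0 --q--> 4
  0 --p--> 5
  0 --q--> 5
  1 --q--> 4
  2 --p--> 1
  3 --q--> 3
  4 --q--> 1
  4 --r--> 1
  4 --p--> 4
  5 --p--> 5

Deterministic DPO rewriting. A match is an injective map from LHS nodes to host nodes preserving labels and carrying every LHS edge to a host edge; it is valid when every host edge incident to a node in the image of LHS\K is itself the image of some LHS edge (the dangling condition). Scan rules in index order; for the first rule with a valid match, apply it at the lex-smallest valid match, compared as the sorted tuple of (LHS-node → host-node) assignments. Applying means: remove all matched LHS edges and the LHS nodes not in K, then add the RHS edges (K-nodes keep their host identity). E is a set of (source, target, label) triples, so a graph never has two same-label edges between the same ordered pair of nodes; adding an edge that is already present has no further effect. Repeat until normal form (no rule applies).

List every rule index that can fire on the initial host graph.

Answer: [R0,R2]

Steps:
R0: 1 valid match — {0↦4, 1↦1}
R1: no valid match — LHS pattern not found
R2: 1 valid match — {0↦0, 1↦5}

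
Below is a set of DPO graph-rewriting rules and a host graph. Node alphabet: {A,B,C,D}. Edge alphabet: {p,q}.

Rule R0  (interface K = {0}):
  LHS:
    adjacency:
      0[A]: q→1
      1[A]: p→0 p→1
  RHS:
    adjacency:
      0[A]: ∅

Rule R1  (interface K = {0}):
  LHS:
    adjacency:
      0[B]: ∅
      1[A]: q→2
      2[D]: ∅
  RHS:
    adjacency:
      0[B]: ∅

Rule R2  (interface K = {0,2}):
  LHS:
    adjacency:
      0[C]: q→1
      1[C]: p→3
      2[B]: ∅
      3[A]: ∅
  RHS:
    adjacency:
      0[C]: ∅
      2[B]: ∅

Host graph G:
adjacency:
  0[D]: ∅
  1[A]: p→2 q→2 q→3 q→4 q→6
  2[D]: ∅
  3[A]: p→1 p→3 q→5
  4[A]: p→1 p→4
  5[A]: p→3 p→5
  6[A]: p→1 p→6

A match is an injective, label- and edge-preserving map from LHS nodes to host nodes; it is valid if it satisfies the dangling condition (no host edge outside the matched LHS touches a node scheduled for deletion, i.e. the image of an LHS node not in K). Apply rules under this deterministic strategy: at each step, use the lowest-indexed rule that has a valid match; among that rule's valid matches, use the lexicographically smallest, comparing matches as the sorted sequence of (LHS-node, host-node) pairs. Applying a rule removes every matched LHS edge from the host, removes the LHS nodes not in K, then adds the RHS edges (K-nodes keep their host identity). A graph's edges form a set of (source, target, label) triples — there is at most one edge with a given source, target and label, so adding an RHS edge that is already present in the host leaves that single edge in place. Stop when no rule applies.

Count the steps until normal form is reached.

Answer: 4

Steps:
start.  V:7 E:14  edges: 1-p->2 1-q->2 1-q->3 1-q->4 1-q->6 3-p->1 3-p->3 3-q->5 4-p->1 4-p->4 5-p->3 5-p->5 6-p->1 6-p->6
1. fire R0 via {0↦1, 1↦4}  →  V:6 E:11  edges: 1-p->2 1-q->2 1-q->3 1-q->6 3-p->1 3-p->3 3-q->5 5-p->3 5-p->5 6-p->1 6-p->6
2. fire R0 via {0↦1, 1↦6}  →  V:5 E:8  edges: 1-p->2 1-q->2 1-q->3 3-p->1 3-p->3 3-q->5 5-p->3 5-p->5
3. fire R0 via {0↦3, 1↦5}  →  V:4 E:5  edges: 1-p->2 1-q->2 1-q->3 3-p->1 3-p->3
4. fire R0 via {0↦1, 1↦3}  →  V:3 E:2  edges: 1-p->2 1-q->2
halt: no rule applies after step 4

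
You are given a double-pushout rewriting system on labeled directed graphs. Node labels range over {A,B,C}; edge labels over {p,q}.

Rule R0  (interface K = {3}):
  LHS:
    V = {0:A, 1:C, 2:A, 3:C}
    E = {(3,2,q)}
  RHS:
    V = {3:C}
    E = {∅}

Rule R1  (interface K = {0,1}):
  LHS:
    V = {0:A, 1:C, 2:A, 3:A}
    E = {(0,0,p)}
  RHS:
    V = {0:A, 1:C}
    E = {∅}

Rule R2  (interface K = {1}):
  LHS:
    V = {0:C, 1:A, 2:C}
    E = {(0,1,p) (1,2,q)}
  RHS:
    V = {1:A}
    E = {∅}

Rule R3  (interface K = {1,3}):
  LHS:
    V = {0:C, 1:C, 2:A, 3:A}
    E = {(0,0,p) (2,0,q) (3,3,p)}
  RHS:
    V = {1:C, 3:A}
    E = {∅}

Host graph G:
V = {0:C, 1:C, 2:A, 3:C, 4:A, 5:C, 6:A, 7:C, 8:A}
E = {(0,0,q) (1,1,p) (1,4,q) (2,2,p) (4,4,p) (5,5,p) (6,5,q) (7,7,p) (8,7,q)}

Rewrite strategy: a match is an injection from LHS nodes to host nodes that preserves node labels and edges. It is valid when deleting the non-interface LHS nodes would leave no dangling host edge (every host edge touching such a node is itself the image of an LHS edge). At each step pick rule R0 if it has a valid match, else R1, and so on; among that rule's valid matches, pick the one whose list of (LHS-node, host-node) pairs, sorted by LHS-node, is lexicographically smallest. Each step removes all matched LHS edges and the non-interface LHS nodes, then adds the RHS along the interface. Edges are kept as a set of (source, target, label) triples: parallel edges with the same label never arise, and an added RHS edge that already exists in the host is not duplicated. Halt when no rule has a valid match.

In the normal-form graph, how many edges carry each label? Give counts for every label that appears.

[0] host  ⇒  9 nodes, 9 edges  {0-q->0 1-p->1 1-q->4 2-p->2 4-p->4 5-p->5 6-q->5 7-p->7 8-q->7}
[1] R3 @ {0↦5, 1↦0, 2↦6, 3↦2}  ⇒  7 nodes, 6 edges  {0-q->0 1-p->1 1-q->4 4-p->4 7-p->7 8-q->7}
[2] R3 @ {0↦7, 1↦0, 2↦8, 3↦4}  ⇒  5 nodes, 3 edges  {0-q->0 1-p->1 1-q->4}
[3] R0 @ {0↦2, 1↦3, 2↦4, 3↦1}  ⇒  2 nodes, 2 edges  {0-q->0 1-p->1}
final graph: no rule applies after step 3
NF edges: [(0, 0, 'q'), (1, 1, 'p')]

Answer: p:1 q:1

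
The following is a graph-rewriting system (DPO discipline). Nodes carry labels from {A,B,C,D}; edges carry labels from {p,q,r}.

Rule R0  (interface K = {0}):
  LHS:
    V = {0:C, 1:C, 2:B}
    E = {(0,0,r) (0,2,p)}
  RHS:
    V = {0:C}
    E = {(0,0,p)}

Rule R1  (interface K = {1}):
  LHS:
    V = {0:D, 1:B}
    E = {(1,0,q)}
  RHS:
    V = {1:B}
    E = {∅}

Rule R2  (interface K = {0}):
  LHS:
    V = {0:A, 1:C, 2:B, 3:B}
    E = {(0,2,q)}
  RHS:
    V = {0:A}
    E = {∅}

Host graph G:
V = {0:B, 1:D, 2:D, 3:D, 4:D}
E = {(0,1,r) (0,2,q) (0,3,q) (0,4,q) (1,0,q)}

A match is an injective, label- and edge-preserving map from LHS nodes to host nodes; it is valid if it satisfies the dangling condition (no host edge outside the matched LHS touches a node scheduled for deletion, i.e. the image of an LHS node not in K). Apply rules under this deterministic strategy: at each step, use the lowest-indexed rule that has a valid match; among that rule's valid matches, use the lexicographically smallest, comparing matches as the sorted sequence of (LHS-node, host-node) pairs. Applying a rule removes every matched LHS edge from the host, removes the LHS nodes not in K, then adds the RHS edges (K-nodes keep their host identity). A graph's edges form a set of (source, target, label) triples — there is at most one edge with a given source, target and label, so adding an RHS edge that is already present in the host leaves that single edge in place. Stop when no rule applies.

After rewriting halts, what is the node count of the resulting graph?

Answer: 2

Rewrite trace:
start.  V:5 E:5  edges: 0-r->1 0-q->2 0-q->3 0-q->4 1-q->0
1. fire R1 via {0↦2, 1↦0}  →  V:4 E:4  edges: 0-r->1 0-q->3 0-q->4 1-q->0
2. fire R1 via {0↦3, 1↦0}  →  V:3 E:3  edges: 0-r->1 0-q->4 1-q->0
3. fire R1 via {0↦4, 1↦0}  →  V:2 E:2  edges: 0-r->1 1-q->0
final graph: no rule applies after step 3
NF nodes: {0:B, 1:D}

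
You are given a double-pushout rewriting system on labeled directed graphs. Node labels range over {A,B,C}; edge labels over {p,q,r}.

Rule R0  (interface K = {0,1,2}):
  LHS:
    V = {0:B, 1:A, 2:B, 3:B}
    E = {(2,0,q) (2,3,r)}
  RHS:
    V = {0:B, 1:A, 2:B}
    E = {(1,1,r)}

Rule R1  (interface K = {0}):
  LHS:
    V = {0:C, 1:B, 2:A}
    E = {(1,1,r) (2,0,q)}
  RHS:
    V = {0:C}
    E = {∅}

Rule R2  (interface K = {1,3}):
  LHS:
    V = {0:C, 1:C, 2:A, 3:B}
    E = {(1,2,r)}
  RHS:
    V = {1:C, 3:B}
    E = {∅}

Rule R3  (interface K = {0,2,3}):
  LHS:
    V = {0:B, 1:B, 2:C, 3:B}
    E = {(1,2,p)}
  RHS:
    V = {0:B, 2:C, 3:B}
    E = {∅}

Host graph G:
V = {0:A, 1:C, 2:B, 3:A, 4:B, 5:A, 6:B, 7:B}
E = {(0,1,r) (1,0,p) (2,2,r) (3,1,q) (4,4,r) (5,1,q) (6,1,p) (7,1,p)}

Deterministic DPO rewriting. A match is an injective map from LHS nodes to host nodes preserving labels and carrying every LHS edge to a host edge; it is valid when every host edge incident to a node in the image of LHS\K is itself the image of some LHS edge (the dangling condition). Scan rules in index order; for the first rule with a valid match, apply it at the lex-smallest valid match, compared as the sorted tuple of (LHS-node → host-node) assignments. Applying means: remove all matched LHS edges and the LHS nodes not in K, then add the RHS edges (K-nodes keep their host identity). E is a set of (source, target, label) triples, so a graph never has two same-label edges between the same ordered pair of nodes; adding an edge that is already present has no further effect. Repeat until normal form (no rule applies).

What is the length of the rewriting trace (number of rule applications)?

start.  V:8 E:8  edges: 0-r->1 1-p->0 2-r->2 3-q->1 4-r->4 5-q->1 6-p->1 7-p->1
1. fire R1 via {0↦1, 1↦2, 2↦3}  →  V:6 E:6  edges: 0-r->1 1-p->0 4-r->4 5-q->1 6-p->1 7-p->1
2. fire R1 via {0↦1, 1↦4, 2↦5}  →  V:4 E:4  edges: 0-r->1 1-p->0 6-p->1 7-p->1
final graph: no rule applies after step 2

Answer: 2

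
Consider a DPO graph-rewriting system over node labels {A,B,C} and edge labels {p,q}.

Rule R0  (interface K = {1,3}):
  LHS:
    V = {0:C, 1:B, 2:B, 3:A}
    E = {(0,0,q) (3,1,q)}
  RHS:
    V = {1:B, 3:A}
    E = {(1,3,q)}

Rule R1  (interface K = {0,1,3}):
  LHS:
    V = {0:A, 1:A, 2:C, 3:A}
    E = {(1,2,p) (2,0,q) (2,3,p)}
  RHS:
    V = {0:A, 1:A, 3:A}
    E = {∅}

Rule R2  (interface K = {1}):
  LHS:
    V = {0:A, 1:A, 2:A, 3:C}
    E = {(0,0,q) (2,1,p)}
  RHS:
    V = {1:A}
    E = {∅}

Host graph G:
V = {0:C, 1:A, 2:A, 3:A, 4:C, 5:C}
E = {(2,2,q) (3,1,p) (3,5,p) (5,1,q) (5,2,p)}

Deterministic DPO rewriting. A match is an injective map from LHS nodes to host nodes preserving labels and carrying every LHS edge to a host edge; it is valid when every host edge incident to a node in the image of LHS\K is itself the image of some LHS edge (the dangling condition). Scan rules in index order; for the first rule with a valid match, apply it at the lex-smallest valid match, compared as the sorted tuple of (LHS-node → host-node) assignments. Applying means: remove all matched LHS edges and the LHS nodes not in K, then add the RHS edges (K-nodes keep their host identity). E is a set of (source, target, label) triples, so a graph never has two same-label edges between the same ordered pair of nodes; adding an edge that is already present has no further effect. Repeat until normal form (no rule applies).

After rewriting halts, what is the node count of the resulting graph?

[0] host  ⇒  6 nodes, 5 edges  {2-q->2 3-p->1 3-p->5 5-q->1 5-p->2}
[1] R1 @ {0↦1, 1↦3, 2↦5, 3↦2}  ⇒  5 nodes, 2 edges  {2-q->2 3-p->1}
[2] R2 @ {0↦2, 1↦1, 2↦3, 3↦0}  ⇒  2 nodes, 0 edges  {∅}
halt: no rule applies after step 2
NF nodes: {1:A, 4:C}

Answer: 2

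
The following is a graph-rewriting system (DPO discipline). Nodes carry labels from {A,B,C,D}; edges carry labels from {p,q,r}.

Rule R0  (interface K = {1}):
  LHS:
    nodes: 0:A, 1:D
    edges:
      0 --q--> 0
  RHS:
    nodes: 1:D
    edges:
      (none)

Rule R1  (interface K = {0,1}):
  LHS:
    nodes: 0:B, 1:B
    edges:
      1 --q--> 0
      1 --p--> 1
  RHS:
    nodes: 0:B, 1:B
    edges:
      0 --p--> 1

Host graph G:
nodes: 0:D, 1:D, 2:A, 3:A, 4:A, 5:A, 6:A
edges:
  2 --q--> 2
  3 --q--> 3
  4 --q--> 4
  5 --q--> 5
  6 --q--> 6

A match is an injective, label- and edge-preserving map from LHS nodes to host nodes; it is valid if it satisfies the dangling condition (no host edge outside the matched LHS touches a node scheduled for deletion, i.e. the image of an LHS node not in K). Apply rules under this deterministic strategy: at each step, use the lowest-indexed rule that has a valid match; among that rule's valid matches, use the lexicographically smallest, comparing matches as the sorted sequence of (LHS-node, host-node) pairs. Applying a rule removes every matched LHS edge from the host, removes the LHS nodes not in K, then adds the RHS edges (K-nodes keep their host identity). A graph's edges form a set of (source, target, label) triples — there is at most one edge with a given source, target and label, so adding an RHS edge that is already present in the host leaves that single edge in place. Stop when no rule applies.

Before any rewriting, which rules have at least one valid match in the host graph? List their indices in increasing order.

Answer: [R0]

Rewrite trace:
R0: 10 valid matches — {0↦2, 1↦0}, {0↦2, 1↦1}, {0↦3, 1↦0} (+7 more)
R1: no valid match — LHS pattern not found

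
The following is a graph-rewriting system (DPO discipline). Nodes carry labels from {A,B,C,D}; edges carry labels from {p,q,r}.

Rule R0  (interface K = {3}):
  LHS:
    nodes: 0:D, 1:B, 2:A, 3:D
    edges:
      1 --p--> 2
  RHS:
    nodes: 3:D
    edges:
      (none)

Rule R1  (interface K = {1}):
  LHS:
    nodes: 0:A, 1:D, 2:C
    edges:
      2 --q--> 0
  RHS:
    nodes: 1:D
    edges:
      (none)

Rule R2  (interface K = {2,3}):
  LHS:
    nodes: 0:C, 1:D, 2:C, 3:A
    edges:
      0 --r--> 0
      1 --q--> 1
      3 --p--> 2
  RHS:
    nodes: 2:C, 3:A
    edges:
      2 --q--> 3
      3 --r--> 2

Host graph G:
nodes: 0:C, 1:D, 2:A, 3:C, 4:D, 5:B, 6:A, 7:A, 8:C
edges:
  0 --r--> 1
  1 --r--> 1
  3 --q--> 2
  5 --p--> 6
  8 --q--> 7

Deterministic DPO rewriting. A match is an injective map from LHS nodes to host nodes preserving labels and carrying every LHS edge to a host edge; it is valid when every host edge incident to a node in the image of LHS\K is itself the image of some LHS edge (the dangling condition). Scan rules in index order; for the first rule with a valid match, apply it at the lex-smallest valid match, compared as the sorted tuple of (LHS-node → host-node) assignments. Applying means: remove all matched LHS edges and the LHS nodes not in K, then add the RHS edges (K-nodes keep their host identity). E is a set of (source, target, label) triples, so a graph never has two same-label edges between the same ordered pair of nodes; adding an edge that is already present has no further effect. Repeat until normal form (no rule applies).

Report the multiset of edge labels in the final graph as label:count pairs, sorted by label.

start.  V:9 E:5  edges: 0-r->1 1-r->1 3-q->2 5-p->6 8-q->7
1. fire R0 via {0↦4, 1↦5, 2↦6, 3↦1}  →  V:6 E:4  edges: 0-r->1 1-r->1 3-q->2 8-q->7
2. fire R1 via {0↦2, 1↦1, 2↦3}  →  V:4 E:3  edges: 0-r->1 1-r->1 8-q->7
3. fire R1 via {0↦7, 1↦1, 2↦8}  →  V:2 E:2  edges: 0-r->1 1-r->1
final graph: no rule applies after step 3
NF edges: [(0, 1, 'r'), (1, 1, 'r')]

Answer: r:2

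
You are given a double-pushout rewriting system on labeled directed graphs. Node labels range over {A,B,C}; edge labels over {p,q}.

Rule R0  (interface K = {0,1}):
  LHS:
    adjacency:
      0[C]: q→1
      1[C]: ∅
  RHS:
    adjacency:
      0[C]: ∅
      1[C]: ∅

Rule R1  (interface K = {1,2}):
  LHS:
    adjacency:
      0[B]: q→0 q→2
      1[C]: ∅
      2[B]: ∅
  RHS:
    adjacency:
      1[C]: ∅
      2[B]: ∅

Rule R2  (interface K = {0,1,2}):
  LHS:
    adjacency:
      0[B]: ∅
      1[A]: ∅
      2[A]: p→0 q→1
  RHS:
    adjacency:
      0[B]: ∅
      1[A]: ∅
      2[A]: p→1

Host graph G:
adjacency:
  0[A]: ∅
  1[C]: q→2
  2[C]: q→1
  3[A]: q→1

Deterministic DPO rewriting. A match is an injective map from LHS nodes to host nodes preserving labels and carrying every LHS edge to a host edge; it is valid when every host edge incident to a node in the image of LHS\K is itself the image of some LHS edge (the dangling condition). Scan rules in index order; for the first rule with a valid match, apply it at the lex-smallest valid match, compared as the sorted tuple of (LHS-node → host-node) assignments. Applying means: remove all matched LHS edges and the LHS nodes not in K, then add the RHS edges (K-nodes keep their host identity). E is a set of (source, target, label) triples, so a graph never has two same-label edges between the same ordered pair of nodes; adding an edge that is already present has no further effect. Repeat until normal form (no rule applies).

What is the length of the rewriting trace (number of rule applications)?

Answer: 2

Derivation:
initial: |V|=4 |E|=3  E = 1-q->2 2-q->1 3-q->1
step 1: apply R0 at {0↦1, 1↦2}  → |V|=4 |E|=2  E = 2-q->1 3-q->1
step 2: apply R0 at {0↦2, 1↦1}  → |V|=4 |E|=1  E = 3-q->1
final graph: no rule applies after step 2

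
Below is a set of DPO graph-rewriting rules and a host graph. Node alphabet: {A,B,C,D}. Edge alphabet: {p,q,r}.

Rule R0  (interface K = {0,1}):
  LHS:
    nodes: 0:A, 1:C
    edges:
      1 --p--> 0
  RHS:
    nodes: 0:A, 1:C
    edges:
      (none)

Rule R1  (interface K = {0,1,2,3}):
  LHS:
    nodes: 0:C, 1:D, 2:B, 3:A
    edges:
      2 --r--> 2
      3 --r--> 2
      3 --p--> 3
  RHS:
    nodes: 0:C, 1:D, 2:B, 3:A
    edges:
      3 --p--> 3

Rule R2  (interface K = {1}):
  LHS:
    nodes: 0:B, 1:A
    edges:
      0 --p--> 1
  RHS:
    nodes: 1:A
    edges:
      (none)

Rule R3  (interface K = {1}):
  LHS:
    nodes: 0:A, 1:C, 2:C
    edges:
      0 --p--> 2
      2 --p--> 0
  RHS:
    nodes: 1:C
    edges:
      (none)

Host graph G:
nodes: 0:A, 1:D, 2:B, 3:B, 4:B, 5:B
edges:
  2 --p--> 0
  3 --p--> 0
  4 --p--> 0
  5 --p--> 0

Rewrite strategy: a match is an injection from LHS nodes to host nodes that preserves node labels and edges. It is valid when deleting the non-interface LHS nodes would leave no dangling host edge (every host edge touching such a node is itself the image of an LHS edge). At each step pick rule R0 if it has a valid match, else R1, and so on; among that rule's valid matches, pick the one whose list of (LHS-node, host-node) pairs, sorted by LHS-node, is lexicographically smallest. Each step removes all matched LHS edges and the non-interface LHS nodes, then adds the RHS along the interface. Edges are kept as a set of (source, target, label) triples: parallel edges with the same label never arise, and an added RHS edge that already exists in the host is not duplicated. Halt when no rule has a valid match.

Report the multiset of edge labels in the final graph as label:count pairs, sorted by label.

Answer: (no edges)

Steps:
start.  V:6 E:4  edges: 2-p->0 3-p->0 4-p->0 5-p->0
1. fire R2 via {0↦2, 1↦0}  →  V:5 E:3  edges: 3-p->0 4-p->0 5-p->0
2. fire R2 via {0↦3, 1↦0}  →  V:4 E:2  edges: 4-p->0 5-p->0
3. fire R2 via {0↦4, 1↦0}  →  V:3 E:1  edges: 5-p->0
4. fire R2 via {0↦5, 1↦0}  →  V:2 E:0  edges: ∅
normal form: no rule applies after step 4
NF edges: []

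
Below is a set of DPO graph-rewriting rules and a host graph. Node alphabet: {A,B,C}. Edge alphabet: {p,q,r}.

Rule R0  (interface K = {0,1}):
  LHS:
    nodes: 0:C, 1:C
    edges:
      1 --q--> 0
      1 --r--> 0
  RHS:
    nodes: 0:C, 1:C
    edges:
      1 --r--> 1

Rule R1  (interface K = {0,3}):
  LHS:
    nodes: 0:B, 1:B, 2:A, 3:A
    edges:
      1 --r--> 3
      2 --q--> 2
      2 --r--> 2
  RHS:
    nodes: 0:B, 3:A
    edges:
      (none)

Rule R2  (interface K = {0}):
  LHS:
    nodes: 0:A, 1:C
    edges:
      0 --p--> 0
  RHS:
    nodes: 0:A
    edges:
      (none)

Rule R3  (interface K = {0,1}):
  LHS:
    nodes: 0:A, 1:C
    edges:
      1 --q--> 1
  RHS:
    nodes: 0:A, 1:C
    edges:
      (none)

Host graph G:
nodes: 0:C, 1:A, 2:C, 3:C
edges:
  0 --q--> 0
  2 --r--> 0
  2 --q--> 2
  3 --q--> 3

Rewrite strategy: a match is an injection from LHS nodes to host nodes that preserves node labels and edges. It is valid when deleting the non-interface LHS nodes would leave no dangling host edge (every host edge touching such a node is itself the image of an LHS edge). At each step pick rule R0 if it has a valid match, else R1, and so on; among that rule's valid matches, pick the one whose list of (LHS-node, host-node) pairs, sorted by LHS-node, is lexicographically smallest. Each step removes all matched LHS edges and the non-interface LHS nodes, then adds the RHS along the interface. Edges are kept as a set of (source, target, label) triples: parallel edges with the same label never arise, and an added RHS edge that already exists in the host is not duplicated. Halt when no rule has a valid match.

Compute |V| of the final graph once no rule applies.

Answer: 4

Derivation:
start.  V:4 E:4  edges: 0-q->0 2-r->0 2-q->2 3-q->3
1. fire R3 via {0↦1, 1↦0}  →  V:4 E:3  edges: 2-r->0 2-q->2 3-q->3
2. fire R3 via {0↦1, 1↦2}  →  V:4 E:2  edges: 2-r->0 3-q->3
3. fire R3 via {0↦1, 1↦3}  →  V:4 E:1  edges: 2-r->0
halt: no rule applies after step 3
NF nodes: {0:C, 1:A, 2:C, 3:C}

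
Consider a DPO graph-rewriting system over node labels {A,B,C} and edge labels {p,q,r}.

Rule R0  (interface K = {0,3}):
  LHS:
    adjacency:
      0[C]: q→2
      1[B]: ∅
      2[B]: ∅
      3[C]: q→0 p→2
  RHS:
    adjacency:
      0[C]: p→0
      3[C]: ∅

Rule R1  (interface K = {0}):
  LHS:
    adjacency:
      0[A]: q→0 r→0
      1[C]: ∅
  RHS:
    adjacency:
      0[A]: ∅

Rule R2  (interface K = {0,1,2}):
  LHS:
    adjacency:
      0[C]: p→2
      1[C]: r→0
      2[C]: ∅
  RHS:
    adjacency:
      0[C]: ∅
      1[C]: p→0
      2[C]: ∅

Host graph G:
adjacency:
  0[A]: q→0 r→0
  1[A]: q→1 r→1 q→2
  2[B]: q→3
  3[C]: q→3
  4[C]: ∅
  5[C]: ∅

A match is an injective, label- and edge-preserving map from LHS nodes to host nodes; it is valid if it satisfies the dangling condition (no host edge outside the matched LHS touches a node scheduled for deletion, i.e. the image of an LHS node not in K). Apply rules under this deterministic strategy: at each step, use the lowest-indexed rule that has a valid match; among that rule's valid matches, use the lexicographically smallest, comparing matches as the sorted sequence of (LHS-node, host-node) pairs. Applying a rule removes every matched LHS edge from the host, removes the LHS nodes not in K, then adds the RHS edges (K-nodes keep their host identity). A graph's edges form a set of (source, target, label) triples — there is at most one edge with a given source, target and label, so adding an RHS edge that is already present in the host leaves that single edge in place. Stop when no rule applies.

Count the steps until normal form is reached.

Answer: 2

Derivation:
start.  V:6 E:7  edges: 0-q->0 0-r->0 1-q->1 1-r->1 1-q->2 2-q->3 3-q->3
1. fire R1 via {0↦0, 1↦4}  →  V:5 E:5  edges: 1-q->1 1-r->1 1-q->2 2-q->3 3-q->3
2. fire R1 via {0↦1, 1↦5}  →  V:4 E:3  edges: 1-q->2 2-q->3 3-q->3
halt: no rule applies after step 2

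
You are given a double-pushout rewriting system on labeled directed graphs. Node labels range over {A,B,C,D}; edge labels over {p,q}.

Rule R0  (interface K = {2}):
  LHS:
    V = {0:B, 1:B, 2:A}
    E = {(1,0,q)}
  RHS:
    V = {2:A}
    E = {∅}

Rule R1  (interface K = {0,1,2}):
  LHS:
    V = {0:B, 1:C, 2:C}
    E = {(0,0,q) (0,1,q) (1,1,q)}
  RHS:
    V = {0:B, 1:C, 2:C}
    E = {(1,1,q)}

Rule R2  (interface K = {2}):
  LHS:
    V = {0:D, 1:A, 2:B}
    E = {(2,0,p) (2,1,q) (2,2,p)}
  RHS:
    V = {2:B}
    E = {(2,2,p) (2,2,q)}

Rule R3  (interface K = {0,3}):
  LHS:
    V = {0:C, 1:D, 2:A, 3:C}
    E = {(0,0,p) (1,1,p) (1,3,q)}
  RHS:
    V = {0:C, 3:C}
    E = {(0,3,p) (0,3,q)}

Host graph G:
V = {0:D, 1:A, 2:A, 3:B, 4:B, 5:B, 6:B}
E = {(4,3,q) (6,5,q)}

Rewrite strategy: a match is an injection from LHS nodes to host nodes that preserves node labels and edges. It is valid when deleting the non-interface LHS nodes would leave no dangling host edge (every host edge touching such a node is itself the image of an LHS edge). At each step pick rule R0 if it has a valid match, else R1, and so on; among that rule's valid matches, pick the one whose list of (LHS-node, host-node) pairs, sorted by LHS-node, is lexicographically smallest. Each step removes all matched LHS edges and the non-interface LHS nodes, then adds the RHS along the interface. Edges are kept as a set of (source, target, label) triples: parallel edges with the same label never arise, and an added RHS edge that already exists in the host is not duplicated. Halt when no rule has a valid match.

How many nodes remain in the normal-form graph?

Answer: 3

Rewrite trace:
start.  V:7 E:2  edges: 4-q->3 6-q->5
1. fire R0 via {0↦3, 1↦4, 2↦1}  →  V:5 E:1  edges: 6-q->5
2. fire R0 via {0↦5, 1↦6, 2↦1}  →  V:3 E:0  edges: ∅
halt: no rule applies after step 2
NF nodes: {0:D, 1:A, 2:A}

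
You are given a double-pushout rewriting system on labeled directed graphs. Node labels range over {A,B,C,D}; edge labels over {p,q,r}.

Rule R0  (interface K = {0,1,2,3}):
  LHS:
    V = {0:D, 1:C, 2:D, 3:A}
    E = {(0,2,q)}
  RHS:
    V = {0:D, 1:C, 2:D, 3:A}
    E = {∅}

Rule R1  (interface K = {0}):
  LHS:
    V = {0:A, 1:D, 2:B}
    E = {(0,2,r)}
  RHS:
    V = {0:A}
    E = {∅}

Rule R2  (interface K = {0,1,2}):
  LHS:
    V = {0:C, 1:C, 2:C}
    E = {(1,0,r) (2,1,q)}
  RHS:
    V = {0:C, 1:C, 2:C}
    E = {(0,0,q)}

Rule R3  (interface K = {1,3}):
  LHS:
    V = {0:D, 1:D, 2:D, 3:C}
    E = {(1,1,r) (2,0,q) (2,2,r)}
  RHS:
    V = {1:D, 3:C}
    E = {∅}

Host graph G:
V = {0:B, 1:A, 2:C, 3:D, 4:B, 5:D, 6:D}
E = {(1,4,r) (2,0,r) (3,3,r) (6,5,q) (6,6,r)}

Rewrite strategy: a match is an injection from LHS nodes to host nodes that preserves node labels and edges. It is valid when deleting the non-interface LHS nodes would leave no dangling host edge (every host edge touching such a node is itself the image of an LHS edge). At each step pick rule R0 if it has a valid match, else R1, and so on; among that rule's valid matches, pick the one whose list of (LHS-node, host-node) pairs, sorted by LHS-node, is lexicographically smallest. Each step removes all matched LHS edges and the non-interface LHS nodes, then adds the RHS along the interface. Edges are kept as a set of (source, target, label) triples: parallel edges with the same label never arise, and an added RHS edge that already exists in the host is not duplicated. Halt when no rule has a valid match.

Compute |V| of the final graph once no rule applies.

initial: |V|=7 |E|=5  E = 1-r->4 2-r->0 3-r->3 6-q->5 6-r->6
step 1: apply R0 at {0↦6, 1↦2, 2↦5, 3↦1}  → |V|=7 |E|=4  E = 1-r->4 2-r->0 3-r->3 6-r->6
step 2: apply R1 at {0↦1, 1↦5, 2↦4}  → |V|=5 |E|=3  E = 2-r->0 3-r->3 6-r->6
halt: no rule applies after step 2
NF nodes: {0:B, 1:A, 2:C, 3:D, 6:D}

Answer: 5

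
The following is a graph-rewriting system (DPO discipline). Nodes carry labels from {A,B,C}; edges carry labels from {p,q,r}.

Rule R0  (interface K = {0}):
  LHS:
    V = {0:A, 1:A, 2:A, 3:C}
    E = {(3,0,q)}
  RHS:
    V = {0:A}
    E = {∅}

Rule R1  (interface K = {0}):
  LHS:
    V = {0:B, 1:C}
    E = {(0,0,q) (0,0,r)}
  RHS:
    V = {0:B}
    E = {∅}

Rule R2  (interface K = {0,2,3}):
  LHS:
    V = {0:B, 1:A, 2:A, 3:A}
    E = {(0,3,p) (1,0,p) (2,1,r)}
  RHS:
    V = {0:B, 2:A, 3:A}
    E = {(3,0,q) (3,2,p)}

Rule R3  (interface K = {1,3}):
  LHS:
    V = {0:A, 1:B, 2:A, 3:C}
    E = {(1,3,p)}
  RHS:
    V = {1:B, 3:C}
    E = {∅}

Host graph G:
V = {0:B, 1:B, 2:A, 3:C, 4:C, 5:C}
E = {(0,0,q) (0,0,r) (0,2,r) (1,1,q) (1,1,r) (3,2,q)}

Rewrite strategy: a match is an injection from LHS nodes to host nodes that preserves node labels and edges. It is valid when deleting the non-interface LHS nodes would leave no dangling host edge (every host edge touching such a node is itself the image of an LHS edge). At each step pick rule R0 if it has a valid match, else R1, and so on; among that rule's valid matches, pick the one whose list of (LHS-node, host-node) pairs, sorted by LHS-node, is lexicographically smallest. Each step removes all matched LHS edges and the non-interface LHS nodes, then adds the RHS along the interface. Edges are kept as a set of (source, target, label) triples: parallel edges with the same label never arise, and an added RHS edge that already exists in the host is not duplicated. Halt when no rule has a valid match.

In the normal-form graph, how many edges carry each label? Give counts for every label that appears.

Answer: q:1 r:1

Rewrite trace:
start.  V:6 E:6  edges: 0-q->0 0-r->0 0-r->2 1-q->1 1-r->1 3-q->2
1. fire R1 via {0↦0, 1↦4}  →  V:5 E:4  edges: 0-r->2 1-q->1 1-r->1 3-q->2
2. fire R1 via {0↦1, 1↦5}  →  V:4 E:2  edges: 0-r->2 3-q->2
normal form: no rule applies after step 2
NF edges: [(0, 2, 'r'), (3, 2, 'q')]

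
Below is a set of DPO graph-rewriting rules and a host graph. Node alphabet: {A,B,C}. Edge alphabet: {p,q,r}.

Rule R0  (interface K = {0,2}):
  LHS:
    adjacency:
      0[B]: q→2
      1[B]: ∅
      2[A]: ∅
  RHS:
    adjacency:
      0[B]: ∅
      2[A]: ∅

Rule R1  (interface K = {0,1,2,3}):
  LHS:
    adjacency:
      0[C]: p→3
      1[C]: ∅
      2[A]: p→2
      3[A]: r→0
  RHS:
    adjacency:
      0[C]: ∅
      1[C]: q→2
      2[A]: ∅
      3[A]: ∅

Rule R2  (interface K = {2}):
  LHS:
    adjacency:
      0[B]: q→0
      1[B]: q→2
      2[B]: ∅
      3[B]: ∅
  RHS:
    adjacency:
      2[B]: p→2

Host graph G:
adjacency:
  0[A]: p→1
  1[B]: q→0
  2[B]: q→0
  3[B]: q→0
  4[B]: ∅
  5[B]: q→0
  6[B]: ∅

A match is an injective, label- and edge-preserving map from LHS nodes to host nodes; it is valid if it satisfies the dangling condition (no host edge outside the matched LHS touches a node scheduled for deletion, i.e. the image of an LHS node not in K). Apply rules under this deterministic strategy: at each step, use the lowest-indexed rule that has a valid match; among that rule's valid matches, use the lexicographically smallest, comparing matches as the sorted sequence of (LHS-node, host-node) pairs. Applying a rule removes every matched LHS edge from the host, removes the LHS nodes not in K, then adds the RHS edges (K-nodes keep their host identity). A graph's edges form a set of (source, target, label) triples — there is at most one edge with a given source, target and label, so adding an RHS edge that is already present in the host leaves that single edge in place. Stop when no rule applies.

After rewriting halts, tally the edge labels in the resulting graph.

Answer: p:1

Steps:
start.  V:7 E:5  edges: 0-p->1 1-q->0 2-q->0 3-q->0 5-q->0
1. fire R0 via {0↦1, 1↦4, 2↦0}  →  V:6 E:4  edges: 0-p->1 2-q->0 3-q->0 5-q->0
2. fire R0 via {0↦2, 1↦6, 2↦0}  →  V:5 E:3  edges: 0-p->1 3-q->0 5-q->0
3. fire R0 via {0↦3, 1↦2, 2↦0}  →  V:4 E:2  edges: 0-p->1 5-q->0
4. fire R0 via {0↦5, 1↦3, 2↦0}  →  V:3 E:1  edges: 0-p->1
final graph: no rule applies after step 4
NF edges: [(0, 1, 'p')]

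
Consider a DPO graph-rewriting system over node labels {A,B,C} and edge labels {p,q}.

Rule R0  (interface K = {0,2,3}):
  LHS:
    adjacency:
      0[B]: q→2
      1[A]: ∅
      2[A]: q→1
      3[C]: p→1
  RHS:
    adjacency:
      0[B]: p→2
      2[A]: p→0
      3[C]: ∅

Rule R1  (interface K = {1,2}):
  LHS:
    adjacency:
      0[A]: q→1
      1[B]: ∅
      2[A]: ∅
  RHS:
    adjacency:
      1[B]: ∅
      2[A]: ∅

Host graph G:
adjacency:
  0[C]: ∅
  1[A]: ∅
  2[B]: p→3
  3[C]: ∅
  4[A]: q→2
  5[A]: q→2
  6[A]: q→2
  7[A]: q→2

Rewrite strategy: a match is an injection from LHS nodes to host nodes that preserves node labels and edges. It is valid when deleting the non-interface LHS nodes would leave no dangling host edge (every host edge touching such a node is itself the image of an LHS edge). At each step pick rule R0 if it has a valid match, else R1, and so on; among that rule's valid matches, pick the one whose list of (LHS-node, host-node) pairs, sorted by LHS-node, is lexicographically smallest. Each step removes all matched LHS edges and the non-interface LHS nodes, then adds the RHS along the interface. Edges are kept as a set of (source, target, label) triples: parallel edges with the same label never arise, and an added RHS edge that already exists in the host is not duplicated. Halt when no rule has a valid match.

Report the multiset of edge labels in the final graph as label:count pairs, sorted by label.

Answer: p:1

Derivation:
start.  V:8 E:5  edges: 2-p->3 4-q->2 5-q->2 6-q->2 7-q->2
1. fire R1 via {0↦4, 1↦2, 2↦1}  →  V:7 E:4  edges: 2-p->3 5-q->2 6-q->2 7-q->2
2. fire R1 via {0↦5, 1↦2, 2↦1}  →  V:6 E:3  edges: 2-p->3 6-q->2 7-q->2
3. fire R1 via {0↦6, 1↦2, 2↦1}  →  V:5 E:2  edges: 2-p->3 7-q->2
4. fire R1 via {0↦7, 1↦2, 2↦1}  →  V:4 E:1  edges: 2-p->3
halt: no rule applies after step 4
NF edges: [(2, 3, 'p')]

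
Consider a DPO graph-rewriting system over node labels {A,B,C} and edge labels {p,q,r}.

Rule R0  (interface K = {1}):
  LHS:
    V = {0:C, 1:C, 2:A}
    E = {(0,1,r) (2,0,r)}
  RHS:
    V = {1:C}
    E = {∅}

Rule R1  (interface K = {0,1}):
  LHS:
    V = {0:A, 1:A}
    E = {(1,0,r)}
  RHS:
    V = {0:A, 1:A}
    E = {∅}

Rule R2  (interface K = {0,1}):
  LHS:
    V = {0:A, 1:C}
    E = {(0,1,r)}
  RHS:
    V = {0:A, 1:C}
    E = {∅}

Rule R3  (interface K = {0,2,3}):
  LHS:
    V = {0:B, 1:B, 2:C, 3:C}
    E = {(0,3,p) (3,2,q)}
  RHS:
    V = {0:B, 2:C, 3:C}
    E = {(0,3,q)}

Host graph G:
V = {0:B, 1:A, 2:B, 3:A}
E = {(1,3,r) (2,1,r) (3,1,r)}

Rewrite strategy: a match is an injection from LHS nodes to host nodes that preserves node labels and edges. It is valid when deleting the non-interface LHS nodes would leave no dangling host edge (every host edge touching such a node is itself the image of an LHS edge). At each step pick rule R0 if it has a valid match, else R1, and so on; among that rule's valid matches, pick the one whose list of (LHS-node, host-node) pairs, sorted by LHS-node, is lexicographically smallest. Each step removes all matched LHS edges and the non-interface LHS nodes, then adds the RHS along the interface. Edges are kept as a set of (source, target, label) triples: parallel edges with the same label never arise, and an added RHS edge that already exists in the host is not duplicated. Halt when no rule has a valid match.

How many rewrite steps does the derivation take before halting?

initial: |V|=4 |E|=3  E = 1-r->3 2-r->1 3-r->1
step 1: apply R1 at {0↦1, 1↦3}  → |V|=4 |E|=2  E = 1-r->3 2-r->1
step 2: apply R1 at {0↦3, 1↦1}  → |V|=4 |E|=1  E = 2-r->1
halt: no rule applies after step 2

Answer: 2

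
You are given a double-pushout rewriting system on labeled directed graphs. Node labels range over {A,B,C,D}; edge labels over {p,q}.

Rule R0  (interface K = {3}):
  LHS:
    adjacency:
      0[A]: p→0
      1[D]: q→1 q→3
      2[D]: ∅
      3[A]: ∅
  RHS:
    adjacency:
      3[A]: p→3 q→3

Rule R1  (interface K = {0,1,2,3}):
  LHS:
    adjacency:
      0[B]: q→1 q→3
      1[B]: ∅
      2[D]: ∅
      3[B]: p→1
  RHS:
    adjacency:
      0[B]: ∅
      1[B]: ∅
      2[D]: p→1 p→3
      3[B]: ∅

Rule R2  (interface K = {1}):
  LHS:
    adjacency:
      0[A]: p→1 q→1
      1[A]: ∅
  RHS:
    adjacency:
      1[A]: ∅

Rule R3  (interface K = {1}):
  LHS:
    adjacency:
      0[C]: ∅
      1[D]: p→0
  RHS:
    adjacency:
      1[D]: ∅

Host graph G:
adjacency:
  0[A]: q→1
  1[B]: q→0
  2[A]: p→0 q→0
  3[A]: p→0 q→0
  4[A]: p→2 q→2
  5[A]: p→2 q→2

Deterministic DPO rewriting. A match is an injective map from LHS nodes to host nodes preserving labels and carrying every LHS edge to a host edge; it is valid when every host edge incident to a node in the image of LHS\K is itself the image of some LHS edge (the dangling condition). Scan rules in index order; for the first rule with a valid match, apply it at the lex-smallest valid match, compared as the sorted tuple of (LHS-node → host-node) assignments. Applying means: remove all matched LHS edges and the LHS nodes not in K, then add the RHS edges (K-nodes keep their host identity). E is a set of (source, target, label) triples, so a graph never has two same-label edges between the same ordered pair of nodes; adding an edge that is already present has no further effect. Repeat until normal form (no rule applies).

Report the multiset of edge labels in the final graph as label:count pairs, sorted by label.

start.  V:6 E:10  edges: 0-q->1 1-q->0 2-p->0 2-q->0 3-p->0 3-q->0 4-p->2 4-q->2 5-p->2 5-q->2
1. fire R2 via {0↦3, 1↦0}  →  V:5 E:8  edges: 0-q->1 1-q->0 2-p->0 2-q->0 4-p->2 4-q->2 5-p->2 5-q->2
2. fire R2 via {0↦4, 1↦2}  →  V:4 E:6  edges: 0-q->1 1-q->0 2-p->0 2-q->0 5-p->2 5-q->2
3. fire R2 via {0↦5, 1↦2}  →  V:3 E:4  edges: 0-q->1 1-q->0 2-p->0 2-q->0
4. fire R2 via {0↦2, 1↦0}  →  V:2 E:2  edges: 0-q->1 1-q->0
normal form: no rule applies after step 4
NF edges: [(0, 1, 'q'), (1, 0, 'q')]

Answer: q:2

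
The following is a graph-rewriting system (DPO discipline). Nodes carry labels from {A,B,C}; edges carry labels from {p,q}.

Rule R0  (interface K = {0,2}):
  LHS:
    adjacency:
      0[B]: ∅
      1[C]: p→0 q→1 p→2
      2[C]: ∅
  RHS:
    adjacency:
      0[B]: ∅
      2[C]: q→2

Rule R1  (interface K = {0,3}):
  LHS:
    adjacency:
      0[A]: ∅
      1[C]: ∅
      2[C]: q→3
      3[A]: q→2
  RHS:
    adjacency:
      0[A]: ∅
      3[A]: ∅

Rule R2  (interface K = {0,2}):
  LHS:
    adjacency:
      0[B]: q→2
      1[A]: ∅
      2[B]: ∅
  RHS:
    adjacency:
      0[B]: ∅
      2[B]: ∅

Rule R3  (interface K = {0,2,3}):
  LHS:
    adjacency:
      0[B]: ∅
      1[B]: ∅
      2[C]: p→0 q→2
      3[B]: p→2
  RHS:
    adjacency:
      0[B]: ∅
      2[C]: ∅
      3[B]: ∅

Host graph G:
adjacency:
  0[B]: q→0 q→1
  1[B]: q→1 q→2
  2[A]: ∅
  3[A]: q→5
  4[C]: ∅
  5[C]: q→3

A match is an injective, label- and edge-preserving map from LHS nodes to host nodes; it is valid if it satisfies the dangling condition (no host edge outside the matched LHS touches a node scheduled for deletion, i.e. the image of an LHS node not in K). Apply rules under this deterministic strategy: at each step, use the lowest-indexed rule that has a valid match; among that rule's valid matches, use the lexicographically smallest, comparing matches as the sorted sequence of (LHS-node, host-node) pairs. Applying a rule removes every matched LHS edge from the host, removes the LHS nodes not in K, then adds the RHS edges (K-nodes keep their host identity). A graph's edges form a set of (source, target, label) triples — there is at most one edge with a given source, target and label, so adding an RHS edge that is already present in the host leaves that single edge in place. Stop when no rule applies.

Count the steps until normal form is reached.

start.  V:6 E:6  edges: 0-q->0 0-q->1 1-q->1 1-q->2 3-q->5 5-q->3
1. fire R1 via {0↦2, 1↦4, 2↦5, 3↦3}  →  V:4 E:4  edges: 0-q->0 0-q->1 1-q->1 1-q->2
2. fire R2 via {0↦0, 1↦3, 2↦1}  →  V:3 E:3  edges: 0-q->0 1-q->1 1-q->2
final graph: no rule applies after step 2

Answer: 2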